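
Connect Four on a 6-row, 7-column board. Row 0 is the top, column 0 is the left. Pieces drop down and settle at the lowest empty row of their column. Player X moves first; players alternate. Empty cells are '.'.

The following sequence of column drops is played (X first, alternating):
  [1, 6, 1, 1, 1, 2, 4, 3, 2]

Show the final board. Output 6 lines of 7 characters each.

Move 1: X drops in col 1, lands at row 5
Move 2: O drops in col 6, lands at row 5
Move 3: X drops in col 1, lands at row 4
Move 4: O drops in col 1, lands at row 3
Move 5: X drops in col 1, lands at row 2
Move 6: O drops in col 2, lands at row 5
Move 7: X drops in col 4, lands at row 5
Move 8: O drops in col 3, lands at row 5
Move 9: X drops in col 2, lands at row 4

Answer: .......
.......
.X.....
.O.....
.XX....
.XOOX.O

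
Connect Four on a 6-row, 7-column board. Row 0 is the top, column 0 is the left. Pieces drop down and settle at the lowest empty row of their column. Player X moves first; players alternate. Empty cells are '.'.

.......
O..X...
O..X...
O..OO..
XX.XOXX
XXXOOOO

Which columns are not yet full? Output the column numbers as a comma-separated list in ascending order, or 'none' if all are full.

Answer: 0,1,2,3,4,5,6

Derivation:
col 0: top cell = '.' → open
col 1: top cell = '.' → open
col 2: top cell = '.' → open
col 3: top cell = '.' → open
col 4: top cell = '.' → open
col 5: top cell = '.' → open
col 6: top cell = '.' → open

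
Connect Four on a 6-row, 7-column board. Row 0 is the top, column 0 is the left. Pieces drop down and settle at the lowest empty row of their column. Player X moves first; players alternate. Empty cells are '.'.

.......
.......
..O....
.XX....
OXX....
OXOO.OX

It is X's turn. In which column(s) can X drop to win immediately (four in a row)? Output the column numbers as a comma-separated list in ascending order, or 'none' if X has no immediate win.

Answer: 1

Derivation:
col 0: drop X → no win
col 1: drop X → WIN!
col 2: drop X → no win
col 3: drop X → no win
col 4: drop X → no win
col 5: drop X → no win
col 6: drop X → no win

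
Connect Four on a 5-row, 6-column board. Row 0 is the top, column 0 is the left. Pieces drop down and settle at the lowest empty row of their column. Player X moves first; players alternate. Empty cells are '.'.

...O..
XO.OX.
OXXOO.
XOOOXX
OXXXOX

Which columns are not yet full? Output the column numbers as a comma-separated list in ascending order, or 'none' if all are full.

Answer: 0,1,2,4,5

Derivation:
col 0: top cell = '.' → open
col 1: top cell = '.' → open
col 2: top cell = '.' → open
col 3: top cell = 'O' → FULL
col 4: top cell = '.' → open
col 5: top cell = '.' → open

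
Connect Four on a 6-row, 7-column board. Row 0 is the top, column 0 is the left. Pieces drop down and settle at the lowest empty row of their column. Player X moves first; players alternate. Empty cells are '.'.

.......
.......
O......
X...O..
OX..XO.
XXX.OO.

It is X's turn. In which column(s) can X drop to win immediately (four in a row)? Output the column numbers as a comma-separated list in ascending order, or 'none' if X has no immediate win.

Answer: 3

Derivation:
col 0: drop X → no win
col 1: drop X → no win
col 2: drop X → no win
col 3: drop X → WIN!
col 4: drop X → no win
col 5: drop X → no win
col 6: drop X → no win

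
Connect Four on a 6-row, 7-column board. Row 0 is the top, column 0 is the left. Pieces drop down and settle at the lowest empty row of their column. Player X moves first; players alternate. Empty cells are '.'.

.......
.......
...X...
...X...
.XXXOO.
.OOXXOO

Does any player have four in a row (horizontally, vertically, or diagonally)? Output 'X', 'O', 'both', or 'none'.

X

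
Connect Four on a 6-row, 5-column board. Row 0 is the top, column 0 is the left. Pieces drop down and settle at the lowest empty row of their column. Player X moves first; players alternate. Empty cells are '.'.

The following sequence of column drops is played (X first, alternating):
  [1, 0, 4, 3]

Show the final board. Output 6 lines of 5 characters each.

Move 1: X drops in col 1, lands at row 5
Move 2: O drops in col 0, lands at row 5
Move 3: X drops in col 4, lands at row 5
Move 4: O drops in col 3, lands at row 5

Answer: .....
.....
.....
.....
.....
OX.OX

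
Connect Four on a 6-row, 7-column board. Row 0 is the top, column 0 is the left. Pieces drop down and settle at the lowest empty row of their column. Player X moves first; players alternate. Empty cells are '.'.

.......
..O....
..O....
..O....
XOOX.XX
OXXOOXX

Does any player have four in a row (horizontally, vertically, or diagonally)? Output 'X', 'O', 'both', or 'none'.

O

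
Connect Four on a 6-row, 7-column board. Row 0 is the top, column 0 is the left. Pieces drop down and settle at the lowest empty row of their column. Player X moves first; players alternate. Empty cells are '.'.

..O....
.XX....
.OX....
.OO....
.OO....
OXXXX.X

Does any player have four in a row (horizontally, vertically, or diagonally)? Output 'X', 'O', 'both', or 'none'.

X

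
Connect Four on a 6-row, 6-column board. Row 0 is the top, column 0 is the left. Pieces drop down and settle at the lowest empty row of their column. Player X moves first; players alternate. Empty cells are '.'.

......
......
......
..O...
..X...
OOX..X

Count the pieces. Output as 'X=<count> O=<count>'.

X=3 O=3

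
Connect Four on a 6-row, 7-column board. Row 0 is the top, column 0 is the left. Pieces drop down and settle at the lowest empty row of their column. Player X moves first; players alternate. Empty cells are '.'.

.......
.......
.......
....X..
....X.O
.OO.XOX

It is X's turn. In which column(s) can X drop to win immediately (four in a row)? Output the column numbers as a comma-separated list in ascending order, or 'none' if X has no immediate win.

col 0: drop X → no win
col 1: drop X → no win
col 2: drop X → no win
col 3: drop X → no win
col 4: drop X → WIN!
col 5: drop X → no win
col 6: drop X → no win

Answer: 4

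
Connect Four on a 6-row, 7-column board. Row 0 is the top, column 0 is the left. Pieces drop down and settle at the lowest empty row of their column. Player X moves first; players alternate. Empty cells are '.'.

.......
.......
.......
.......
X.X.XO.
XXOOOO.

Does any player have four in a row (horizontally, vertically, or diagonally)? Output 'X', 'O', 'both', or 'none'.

O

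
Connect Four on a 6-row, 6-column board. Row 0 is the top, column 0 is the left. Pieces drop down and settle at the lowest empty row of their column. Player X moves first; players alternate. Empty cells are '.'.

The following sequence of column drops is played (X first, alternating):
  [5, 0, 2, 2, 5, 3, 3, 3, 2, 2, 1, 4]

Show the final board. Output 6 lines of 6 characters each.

Answer: ......
......
..O...
..XO..
..OX.X
OXXOOX

Derivation:
Move 1: X drops in col 5, lands at row 5
Move 2: O drops in col 0, lands at row 5
Move 3: X drops in col 2, lands at row 5
Move 4: O drops in col 2, lands at row 4
Move 5: X drops in col 5, lands at row 4
Move 6: O drops in col 3, lands at row 5
Move 7: X drops in col 3, lands at row 4
Move 8: O drops in col 3, lands at row 3
Move 9: X drops in col 2, lands at row 3
Move 10: O drops in col 2, lands at row 2
Move 11: X drops in col 1, lands at row 5
Move 12: O drops in col 4, lands at row 5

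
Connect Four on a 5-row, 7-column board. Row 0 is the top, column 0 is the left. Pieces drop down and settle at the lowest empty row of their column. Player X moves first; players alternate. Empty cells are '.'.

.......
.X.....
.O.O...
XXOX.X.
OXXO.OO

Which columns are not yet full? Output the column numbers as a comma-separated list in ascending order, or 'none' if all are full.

Answer: 0,1,2,3,4,5,6

Derivation:
col 0: top cell = '.' → open
col 1: top cell = '.' → open
col 2: top cell = '.' → open
col 3: top cell = '.' → open
col 4: top cell = '.' → open
col 5: top cell = '.' → open
col 6: top cell = '.' → open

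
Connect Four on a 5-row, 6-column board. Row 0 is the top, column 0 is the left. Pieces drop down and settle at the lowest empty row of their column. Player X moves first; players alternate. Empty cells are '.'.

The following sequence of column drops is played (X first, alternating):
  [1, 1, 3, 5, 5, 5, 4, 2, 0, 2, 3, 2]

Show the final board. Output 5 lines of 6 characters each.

Move 1: X drops in col 1, lands at row 4
Move 2: O drops in col 1, lands at row 3
Move 3: X drops in col 3, lands at row 4
Move 4: O drops in col 5, lands at row 4
Move 5: X drops in col 5, lands at row 3
Move 6: O drops in col 5, lands at row 2
Move 7: X drops in col 4, lands at row 4
Move 8: O drops in col 2, lands at row 4
Move 9: X drops in col 0, lands at row 4
Move 10: O drops in col 2, lands at row 3
Move 11: X drops in col 3, lands at row 3
Move 12: O drops in col 2, lands at row 2

Answer: ......
......
..O..O
.OOX.X
XXOXXO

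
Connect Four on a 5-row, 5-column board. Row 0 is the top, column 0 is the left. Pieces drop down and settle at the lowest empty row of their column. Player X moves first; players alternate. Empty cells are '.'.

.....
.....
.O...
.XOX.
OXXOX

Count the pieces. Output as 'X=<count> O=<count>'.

X=5 O=4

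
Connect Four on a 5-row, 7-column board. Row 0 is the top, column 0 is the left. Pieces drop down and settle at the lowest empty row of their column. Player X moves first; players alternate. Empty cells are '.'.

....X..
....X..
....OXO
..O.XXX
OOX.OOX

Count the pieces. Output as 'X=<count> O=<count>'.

X=8 O=7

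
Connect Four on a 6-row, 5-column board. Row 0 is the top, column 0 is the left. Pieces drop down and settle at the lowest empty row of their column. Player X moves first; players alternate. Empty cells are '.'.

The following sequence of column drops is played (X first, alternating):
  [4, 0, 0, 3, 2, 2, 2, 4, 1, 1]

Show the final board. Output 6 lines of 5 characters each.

Move 1: X drops in col 4, lands at row 5
Move 2: O drops in col 0, lands at row 5
Move 3: X drops in col 0, lands at row 4
Move 4: O drops in col 3, lands at row 5
Move 5: X drops in col 2, lands at row 5
Move 6: O drops in col 2, lands at row 4
Move 7: X drops in col 2, lands at row 3
Move 8: O drops in col 4, lands at row 4
Move 9: X drops in col 1, lands at row 5
Move 10: O drops in col 1, lands at row 4

Answer: .....
.....
.....
..X..
XOO.O
OXXOX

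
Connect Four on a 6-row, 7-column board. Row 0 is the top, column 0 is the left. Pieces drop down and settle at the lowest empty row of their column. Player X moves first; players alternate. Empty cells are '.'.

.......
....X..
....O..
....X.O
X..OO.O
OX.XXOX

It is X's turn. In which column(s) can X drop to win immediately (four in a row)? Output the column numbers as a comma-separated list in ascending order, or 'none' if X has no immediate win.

Answer: 2

Derivation:
col 0: drop X → no win
col 1: drop X → no win
col 2: drop X → WIN!
col 3: drop X → no win
col 4: drop X → no win
col 5: drop X → no win
col 6: drop X → no win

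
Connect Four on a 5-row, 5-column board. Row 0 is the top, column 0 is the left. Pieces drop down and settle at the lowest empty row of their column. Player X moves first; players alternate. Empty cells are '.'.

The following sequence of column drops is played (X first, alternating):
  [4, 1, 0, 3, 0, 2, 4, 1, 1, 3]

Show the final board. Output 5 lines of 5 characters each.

Answer: .....
.....
.X...
XO.OX
XOOOX

Derivation:
Move 1: X drops in col 4, lands at row 4
Move 2: O drops in col 1, lands at row 4
Move 3: X drops in col 0, lands at row 4
Move 4: O drops in col 3, lands at row 4
Move 5: X drops in col 0, lands at row 3
Move 6: O drops in col 2, lands at row 4
Move 7: X drops in col 4, lands at row 3
Move 8: O drops in col 1, lands at row 3
Move 9: X drops in col 1, lands at row 2
Move 10: O drops in col 3, lands at row 3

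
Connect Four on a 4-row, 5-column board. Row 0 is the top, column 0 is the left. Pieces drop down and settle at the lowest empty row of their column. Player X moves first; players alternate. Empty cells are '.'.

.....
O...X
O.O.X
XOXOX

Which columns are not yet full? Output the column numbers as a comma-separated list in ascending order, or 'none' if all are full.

Answer: 0,1,2,3,4

Derivation:
col 0: top cell = '.' → open
col 1: top cell = '.' → open
col 2: top cell = '.' → open
col 3: top cell = '.' → open
col 4: top cell = '.' → open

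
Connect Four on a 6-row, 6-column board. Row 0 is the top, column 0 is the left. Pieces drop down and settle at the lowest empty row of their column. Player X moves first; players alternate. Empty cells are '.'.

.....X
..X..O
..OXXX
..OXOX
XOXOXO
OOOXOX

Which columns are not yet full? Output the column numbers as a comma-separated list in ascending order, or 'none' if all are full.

col 0: top cell = '.' → open
col 1: top cell = '.' → open
col 2: top cell = '.' → open
col 3: top cell = '.' → open
col 4: top cell = '.' → open
col 5: top cell = 'X' → FULL

Answer: 0,1,2,3,4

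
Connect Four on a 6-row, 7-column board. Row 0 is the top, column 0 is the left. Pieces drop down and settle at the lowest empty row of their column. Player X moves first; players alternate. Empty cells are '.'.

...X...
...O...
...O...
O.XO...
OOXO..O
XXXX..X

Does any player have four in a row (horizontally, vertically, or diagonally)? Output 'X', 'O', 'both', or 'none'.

both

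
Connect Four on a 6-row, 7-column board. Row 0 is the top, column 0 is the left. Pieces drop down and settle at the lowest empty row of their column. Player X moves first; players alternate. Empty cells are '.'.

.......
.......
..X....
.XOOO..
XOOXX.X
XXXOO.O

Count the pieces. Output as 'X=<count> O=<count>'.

X=9 O=8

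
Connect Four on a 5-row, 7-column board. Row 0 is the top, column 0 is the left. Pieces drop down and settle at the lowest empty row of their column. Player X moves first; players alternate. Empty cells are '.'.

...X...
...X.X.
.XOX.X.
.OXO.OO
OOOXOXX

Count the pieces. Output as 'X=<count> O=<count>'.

X=10 O=9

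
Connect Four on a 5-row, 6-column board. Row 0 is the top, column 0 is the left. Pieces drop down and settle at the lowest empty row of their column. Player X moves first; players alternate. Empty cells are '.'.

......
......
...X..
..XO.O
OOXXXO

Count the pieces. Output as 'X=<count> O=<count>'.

X=5 O=5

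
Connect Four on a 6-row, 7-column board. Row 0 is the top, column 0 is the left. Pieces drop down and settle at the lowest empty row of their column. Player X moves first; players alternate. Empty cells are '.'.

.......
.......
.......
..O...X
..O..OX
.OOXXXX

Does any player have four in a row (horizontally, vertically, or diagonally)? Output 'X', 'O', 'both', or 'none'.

X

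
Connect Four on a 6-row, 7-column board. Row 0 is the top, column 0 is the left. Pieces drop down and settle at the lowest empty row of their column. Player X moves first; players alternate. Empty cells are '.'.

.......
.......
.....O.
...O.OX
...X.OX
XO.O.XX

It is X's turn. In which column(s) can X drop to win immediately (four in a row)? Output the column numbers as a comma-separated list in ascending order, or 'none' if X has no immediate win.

col 0: drop X → no win
col 1: drop X → no win
col 2: drop X → no win
col 3: drop X → no win
col 4: drop X → no win
col 5: drop X → no win
col 6: drop X → WIN!

Answer: 6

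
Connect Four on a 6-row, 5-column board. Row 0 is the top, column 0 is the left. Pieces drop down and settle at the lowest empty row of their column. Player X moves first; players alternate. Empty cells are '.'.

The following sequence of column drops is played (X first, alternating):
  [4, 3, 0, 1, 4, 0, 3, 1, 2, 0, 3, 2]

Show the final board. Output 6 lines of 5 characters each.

Move 1: X drops in col 4, lands at row 5
Move 2: O drops in col 3, lands at row 5
Move 3: X drops in col 0, lands at row 5
Move 4: O drops in col 1, lands at row 5
Move 5: X drops in col 4, lands at row 4
Move 6: O drops in col 0, lands at row 4
Move 7: X drops in col 3, lands at row 4
Move 8: O drops in col 1, lands at row 4
Move 9: X drops in col 2, lands at row 5
Move 10: O drops in col 0, lands at row 3
Move 11: X drops in col 3, lands at row 3
Move 12: O drops in col 2, lands at row 4

Answer: .....
.....
.....
O..X.
OOOXX
XOXOX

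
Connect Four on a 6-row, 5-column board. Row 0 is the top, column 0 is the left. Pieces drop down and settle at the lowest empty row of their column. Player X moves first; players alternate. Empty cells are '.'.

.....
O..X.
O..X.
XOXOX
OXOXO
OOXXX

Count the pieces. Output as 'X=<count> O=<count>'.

X=10 O=9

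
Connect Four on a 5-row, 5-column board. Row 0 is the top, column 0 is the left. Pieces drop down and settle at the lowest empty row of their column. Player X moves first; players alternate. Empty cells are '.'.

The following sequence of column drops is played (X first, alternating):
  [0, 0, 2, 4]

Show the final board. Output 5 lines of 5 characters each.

Answer: .....
.....
.....
O....
X.X.O

Derivation:
Move 1: X drops in col 0, lands at row 4
Move 2: O drops in col 0, lands at row 3
Move 3: X drops in col 2, lands at row 4
Move 4: O drops in col 4, lands at row 4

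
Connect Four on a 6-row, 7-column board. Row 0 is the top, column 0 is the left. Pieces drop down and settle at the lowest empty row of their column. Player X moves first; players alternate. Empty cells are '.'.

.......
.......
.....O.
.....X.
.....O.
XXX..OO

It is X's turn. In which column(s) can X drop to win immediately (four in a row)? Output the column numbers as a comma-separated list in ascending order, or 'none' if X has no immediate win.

col 0: drop X → no win
col 1: drop X → no win
col 2: drop X → no win
col 3: drop X → WIN!
col 4: drop X → no win
col 5: drop X → no win
col 6: drop X → no win

Answer: 3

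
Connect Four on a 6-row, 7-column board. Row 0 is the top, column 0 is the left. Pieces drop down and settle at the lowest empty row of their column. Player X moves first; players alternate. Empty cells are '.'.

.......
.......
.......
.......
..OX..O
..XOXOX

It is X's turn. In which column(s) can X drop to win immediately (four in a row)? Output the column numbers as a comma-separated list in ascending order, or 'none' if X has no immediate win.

col 0: drop X → no win
col 1: drop X → no win
col 2: drop X → no win
col 3: drop X → no win
col 4: drop X → no win
col 5: drop X → no win
col 6: drop X → no win

Answer: none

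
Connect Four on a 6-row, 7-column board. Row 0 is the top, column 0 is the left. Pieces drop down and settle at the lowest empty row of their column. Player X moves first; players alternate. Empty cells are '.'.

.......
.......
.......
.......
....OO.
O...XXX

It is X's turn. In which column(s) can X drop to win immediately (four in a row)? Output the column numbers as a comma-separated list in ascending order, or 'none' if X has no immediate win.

Answer: 3

Derivation:
col 0: drop X → no win
col 1: drop X → no win
col 2: drop X → no win
col 3: drop X → WIN!
col 4: drop X → no win
col 5: drop X → no win
col 6: drop X → no win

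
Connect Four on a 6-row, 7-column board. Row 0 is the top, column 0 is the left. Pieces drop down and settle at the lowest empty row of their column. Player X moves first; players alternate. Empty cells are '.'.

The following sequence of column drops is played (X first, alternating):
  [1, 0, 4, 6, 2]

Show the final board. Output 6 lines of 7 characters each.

Move 1: X drops in col 1, lands at row 5
Move 2: O drops in col 0, lands at row 5
Move 3: X drops in col 4, lands at row 5
Move 4: O drops in col 6, lands at row 5
Move 5: X drops in col 2, lands at row 5

Answer: .......
.......
.......
.......
.......
OXX.X.O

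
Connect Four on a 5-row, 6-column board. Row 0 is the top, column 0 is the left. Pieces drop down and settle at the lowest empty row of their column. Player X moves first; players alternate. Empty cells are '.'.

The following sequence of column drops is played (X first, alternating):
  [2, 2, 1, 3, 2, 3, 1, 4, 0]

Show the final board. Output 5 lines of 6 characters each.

Answer: ......
......
..X...
.XOO..
XXXOO.

Derivation:
Move 1: X drops in col 2, lands at row 4
Move 2: O drops in col 2, lands at row 3
Move 3: X drops in col 1, lands at row 4
Move 4: O drops in col 3, lands at row 4
Move 5: X drops in col 2, lands at row 2
Move 6: O drops in col 3, lands at row 3
Move 7: X drops in col 1, lands at row 3
Move 8: O drops in col 4, lands at row 4
Move 9: X drops in col 0, lands at row 4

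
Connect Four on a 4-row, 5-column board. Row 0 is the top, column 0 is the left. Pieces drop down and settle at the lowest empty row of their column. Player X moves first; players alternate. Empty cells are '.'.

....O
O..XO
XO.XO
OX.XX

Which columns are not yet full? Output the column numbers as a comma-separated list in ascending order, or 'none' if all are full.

col 0: top cell = '.' → open
col 1: top cell = '.' → open
col 2: top cell = '.' → open
col 3: top cell = '.' → open
col 4: top cell = 'O' → FULL

Answer: 0,1,2,3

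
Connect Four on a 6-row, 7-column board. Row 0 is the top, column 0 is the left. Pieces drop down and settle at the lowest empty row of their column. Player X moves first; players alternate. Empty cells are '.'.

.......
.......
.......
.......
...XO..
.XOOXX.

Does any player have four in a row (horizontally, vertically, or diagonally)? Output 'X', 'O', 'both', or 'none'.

none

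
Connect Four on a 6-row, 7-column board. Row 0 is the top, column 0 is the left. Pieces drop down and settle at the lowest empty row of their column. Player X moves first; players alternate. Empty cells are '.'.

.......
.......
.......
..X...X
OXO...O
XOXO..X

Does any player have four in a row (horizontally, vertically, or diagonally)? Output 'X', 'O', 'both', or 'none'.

none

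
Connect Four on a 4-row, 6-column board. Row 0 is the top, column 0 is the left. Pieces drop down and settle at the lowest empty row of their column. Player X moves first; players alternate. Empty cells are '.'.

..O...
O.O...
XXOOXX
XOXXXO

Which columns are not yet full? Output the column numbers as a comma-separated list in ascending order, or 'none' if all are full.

col 0: top cell = '.' → open
col 1: top cell = '.' → open
col 2: top cell = 'O' → FULL
col 3: top cell = '.' → open
col 4: top cell = '.' → open
col 5: top cell = '.' → open

Answer: 0,1,3,4,5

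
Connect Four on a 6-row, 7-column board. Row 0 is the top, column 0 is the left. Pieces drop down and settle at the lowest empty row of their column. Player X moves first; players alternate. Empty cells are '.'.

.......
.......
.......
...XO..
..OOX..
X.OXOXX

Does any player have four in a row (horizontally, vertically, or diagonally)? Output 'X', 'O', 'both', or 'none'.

none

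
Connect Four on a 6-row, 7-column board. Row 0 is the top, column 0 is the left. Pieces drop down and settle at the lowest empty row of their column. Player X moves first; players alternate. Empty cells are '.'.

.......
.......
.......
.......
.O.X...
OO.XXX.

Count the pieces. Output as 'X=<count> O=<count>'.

X=4 O=3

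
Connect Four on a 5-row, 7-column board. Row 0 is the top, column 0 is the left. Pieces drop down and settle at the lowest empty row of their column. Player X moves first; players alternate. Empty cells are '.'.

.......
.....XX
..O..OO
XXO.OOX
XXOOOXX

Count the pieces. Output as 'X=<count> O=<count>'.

X=9 O=9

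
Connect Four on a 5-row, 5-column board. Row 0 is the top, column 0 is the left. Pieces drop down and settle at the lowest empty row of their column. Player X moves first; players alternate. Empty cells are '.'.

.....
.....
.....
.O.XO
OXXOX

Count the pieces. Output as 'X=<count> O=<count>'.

X=4 O=4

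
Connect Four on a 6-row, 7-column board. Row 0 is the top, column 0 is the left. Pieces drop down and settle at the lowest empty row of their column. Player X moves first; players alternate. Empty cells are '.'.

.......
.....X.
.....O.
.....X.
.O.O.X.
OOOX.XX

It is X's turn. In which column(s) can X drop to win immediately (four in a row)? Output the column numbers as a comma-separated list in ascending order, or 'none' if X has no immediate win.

Answer: 4

Derivation:
col 0: drop X → no win
col 1: drop X → no win
col 2: drop X → no win
col 3: drop X → no win
col 4: drop X → WIN!
col 5: drop X → no win
col 6: drop X → no win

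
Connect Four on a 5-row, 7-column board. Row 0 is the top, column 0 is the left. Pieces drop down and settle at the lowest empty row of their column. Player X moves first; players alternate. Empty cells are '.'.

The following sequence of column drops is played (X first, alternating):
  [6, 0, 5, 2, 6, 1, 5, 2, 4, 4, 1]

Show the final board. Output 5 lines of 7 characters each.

Answer: .......
.......
.......
.XO.OXX
OOO.XXX

Derivation:
Move 1: X drops in col 6, lands at row 4
Move 2: O drops in col 0, lands at row 4
Move 3: X drops in col 5, lands at row 4
Move 4: O drops in col 2, lands at row 4
Move 5: X drops in col 6, lands at row 3
Move 6: O drops in col 1, lands at row 4
Move 7: X drops in col 5, lands at row 3
Move 8: O drops in col 2, lands at row 3
Move 9: X drops in col 4, lands at row 4
Move 10: O drops in col 4, lands at row 3
Move 11: X drops in col 1, lands at row 3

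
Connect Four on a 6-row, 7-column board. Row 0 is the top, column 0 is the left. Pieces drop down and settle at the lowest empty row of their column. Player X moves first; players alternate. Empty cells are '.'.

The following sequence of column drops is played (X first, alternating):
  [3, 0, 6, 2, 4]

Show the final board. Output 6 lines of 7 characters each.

Answer: .......
.......
.......
.......
.......
O.OXX.X

Derivation:
Move 1: X drops in col 3, lands at row 5
Move 2: O drops in col 0, lands at row 5
Move 3: X drops in col 6, lands at row 5
Move 4: O drops in col 2, lands at row 5
Move 5: X drops in col 4, lands at row 5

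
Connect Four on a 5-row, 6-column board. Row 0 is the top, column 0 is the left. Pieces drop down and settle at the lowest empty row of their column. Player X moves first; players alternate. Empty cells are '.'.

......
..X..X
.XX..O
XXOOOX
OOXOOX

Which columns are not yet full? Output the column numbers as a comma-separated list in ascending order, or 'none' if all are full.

Answer: 0,1,2,3,4,5

Derivation:
col 0: top cell = '.' → open
col 1: top cell = '.' → open
col 2: top cell = '.' → open
col 3: top cell = '.' → open
col 4: top cell = '.' → open
col 5: top cell = '.' → open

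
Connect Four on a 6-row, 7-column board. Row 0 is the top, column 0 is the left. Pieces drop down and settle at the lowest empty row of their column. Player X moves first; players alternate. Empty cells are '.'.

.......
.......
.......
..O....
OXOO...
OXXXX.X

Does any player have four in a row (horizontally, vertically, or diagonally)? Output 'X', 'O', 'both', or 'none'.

X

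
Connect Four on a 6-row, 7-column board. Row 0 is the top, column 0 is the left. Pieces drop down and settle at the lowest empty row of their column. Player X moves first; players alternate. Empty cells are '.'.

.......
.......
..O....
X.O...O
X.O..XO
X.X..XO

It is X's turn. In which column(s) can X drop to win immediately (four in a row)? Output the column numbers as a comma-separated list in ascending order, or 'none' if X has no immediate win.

col 0: drop X → WIN!
col 1: drop X → no win
col 2: drop X → no win
col 3: drop X → no win
col 4: drop X → no win
col 5: drop X → no win
col 6: drop X → no win

Answer: 0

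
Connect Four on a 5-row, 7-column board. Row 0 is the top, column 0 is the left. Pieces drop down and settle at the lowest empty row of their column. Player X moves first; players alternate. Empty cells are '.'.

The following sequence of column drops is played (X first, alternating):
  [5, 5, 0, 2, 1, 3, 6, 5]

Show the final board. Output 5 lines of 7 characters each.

Move 1: X drops in col 5, lands at row 4
Move 2: O drops in col 5, lands at row 3
Move 3: X drops in col 0, lands at row 4
Move 4: O drops in col 2, lands at row 4
Move 5: X drops in col 1, lands at row 4
Move 6: O drops in col 3, lands at row 4
Move 7: X drops in col 6, lands at row 4
Move 8: O drops in col 5, lands at row 2

Answer: .......
.......
.....O.
.....O.
XXOO.XX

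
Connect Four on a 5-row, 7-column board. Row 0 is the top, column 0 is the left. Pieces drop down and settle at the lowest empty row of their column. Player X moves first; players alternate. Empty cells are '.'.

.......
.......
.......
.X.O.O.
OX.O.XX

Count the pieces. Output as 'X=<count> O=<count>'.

X=4 O=4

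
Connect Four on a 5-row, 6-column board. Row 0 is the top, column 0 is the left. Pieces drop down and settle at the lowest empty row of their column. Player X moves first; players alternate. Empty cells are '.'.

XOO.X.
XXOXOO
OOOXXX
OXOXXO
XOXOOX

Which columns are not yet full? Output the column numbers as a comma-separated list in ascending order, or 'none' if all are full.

Answer: 3,5

Derivation:
col 0: top cell = 'X' → FULL
col 1: top cell = 'O' → FULL
col 2: top cell = 'O' → FULL
col 3: top cell = '.' → open
col 4: top cell = 'X' → FULL
col 5: top cell = '.' → open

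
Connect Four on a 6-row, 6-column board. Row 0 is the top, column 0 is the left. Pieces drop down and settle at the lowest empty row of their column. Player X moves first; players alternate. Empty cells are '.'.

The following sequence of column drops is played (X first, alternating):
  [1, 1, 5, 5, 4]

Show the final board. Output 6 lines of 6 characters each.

Answer: ......
......
......
......
.O...O
.X..XX

Derivation:
Move 1: X drops in col 1, lands at row 5
Move 2: O drops in col 1, lands at row 4
Move 3: X drops in col 5, lands at row 5
Move 4: O drops in col 5, lands at row 4
Move 5: X drops in col 4, lands at row 5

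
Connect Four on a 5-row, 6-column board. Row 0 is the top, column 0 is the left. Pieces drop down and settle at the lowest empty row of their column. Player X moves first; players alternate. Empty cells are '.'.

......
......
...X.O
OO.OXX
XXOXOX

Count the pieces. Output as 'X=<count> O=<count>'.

X=7 O=6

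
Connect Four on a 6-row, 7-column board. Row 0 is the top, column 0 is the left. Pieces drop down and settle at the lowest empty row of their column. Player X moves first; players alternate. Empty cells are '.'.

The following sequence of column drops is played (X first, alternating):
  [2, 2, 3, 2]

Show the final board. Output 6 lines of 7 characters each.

Answer: .......
.......
.......
..O....
..O....
..XX...

Derivation:
Move 1: X drops in col 2, lands at row 5
Move 2: O drops in col 2, lands at row 4
Move 3: X drops in col 3, lands at row 5
Move 4: O drops in col 2, lands at row 3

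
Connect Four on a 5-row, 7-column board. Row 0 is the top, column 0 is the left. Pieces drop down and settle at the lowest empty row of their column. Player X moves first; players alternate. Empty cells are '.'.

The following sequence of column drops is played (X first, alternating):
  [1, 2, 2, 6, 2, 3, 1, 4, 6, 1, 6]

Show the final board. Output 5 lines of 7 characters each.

Move 1: X drops in col 1, lands at row 4
Move 2: O drops in col 2, lands at row 4
Move 3: X drops in col 2, lands at row 3
Move 4: O drops in col 6, lands at row 4
Move 5: X drops in col 2, lands at row 2
Move 6: O drops in col 3, lands at row 4
Move 7: X drops in col 1, lands at row 3
Move 8: O drops in col 4, lands at row 4
Move 9: X drops in col 6, lands at row 3
Move 10: O drops in col 1, lands at row 2
Move 11: X drops in col 6, lands at row 2

Answer: .......
.......
.OX...X
.XX...X
.XOOO.O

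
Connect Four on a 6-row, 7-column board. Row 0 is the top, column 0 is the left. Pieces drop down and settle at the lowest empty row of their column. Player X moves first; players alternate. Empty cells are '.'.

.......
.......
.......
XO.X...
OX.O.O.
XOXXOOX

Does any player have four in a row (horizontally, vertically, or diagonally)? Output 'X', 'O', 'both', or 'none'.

none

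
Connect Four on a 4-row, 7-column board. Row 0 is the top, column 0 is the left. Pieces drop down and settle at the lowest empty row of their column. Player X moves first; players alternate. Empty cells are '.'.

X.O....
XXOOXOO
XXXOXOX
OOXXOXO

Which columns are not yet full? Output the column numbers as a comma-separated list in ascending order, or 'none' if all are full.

col 0: top cell = 'X' → FULL
col 1: top cell = '.' → open
col 2: top cell = 'O' → FULL
col 3: top cell = '.' → open
col 4: top cell = '.' → open
col 5: top cell = '.' → open
col 6: top cell = '.' → open

Answer: 1,3,4,5,6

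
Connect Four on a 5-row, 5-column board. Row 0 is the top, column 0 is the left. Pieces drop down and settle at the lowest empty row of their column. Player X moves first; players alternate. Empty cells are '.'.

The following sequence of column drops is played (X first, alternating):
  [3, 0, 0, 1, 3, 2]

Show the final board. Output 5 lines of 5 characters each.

Move 1: X drops in col 3, lands at row 4
Move 2: O drops in col 0, lands at row 4
Move 3: X drops in col 0, lands at row 3
Move 4: O drops in col 1, lands at row 4
Move 5: X drops in col 3, lands at row 3
Move 6: O drops in col 2, lands at row 4

Answer: .....
.....
.....
X..X.
OOOX.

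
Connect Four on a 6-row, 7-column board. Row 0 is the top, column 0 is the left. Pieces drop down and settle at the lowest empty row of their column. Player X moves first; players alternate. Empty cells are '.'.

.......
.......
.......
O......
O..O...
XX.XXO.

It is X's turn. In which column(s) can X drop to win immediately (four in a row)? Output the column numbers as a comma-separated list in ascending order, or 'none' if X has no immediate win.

col 0: drop X → no win
col 1: drop X → no win
col 2: drop X → WIN!
col 3: drop X → no win
col 4: drop X → no win
col 5: drop X → no win
col 6: drop X → no win

Answer: 2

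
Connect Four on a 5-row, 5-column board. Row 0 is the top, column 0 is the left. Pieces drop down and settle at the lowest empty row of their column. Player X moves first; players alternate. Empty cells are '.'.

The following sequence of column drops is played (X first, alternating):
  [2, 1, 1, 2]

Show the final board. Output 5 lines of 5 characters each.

Answer: .....
.....
.....
.XO..
.OX..

Derivation:
Move 1: X drops in col 2, lands at row 4
Move 2: O drops in col 1, lands at row 4
Move 3: X drops in col 1, lands at row 3
Move 4: O drops in col 2, lands at row 3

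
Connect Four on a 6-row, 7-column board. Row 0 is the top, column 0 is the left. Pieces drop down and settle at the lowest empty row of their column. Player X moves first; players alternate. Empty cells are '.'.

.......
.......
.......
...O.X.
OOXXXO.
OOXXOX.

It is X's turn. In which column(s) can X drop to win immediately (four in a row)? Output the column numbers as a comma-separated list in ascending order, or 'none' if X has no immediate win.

Answer: none

Derivation:
col 0: drop X → no win
col 1: drop X → no win
col 2: drop X → no win
col 3: drop X → no win
col 4: drop X → no win
col 5: drop X → no win
col 6: drop X → no win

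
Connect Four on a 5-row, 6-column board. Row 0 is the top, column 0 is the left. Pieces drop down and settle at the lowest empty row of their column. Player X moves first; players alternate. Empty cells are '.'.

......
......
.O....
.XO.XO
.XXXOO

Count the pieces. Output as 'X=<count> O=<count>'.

X=5 O=5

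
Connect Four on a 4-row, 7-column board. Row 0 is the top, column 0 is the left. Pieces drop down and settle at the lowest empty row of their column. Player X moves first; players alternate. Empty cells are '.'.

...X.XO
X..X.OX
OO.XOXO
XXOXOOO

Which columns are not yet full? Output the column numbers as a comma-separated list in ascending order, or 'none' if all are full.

col 0: top cell = '.' → open
col 1: top cell = '.' → open
col 2: top cell = '.' → open
col 3: top cell = 'X' → FULL
col 4: top cell = '.' → open
col 5: top cell = 'X' → FULL
col 6: top cell = 'O' → FULL

Answer: 0,1,2,4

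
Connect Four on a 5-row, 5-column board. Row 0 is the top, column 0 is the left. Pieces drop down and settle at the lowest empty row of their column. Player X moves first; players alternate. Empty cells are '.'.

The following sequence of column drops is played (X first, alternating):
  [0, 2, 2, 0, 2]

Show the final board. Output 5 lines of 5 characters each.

Move 1: X drops in col 0, lands at row 4
Move 2: O drops in col 2, lands at row 4
Move 3: X drops in col 2, lands at row 3
Move 4: O drops in col 0, lands at row 3
Move 5: X drops in col 2, lands at row 2

Answer: .....
.....
..X..
O.X..
X.O..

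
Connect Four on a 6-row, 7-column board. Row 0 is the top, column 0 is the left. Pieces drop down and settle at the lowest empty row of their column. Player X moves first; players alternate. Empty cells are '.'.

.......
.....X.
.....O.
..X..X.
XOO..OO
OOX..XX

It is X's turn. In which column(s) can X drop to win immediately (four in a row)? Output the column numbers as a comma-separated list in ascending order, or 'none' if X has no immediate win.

col 0: drop X → no win
col 1: drop X → no win
col 2: drop X → no win
col 3: drop X → no win
col 4: drop X → no win
col 5: drop X → no win
col 6: drop X → no win

Answer: none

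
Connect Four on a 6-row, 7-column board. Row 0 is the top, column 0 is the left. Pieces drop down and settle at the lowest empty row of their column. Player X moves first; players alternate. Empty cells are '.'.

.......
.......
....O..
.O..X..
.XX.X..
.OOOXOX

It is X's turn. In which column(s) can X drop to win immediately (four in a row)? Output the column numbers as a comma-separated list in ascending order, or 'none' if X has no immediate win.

col 0: drop X → no win
col 1: drop X → no win
col 2: drop X → no win
col 3: drop X → WIN!
col 4: drop X → no win
col 5: drop X → no win
col 6: drop X → no win

Answer: 3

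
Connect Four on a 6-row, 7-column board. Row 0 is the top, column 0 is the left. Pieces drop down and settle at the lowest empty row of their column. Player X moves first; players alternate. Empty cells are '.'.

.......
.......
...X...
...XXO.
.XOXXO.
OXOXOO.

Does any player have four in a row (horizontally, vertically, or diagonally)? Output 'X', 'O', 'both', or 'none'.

X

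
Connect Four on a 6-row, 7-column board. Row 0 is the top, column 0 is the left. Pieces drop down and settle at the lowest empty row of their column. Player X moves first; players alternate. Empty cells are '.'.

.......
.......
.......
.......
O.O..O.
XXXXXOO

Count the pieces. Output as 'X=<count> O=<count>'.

X=5 O=5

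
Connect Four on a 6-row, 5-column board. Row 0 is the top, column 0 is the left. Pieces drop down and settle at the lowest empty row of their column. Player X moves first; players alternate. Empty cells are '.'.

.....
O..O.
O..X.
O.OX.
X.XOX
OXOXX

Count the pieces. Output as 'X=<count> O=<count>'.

X=8 O=8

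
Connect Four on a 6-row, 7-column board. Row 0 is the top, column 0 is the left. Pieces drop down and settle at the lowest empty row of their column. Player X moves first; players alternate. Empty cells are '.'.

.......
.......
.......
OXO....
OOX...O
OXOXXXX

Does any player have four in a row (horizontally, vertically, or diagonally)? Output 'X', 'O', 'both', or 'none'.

X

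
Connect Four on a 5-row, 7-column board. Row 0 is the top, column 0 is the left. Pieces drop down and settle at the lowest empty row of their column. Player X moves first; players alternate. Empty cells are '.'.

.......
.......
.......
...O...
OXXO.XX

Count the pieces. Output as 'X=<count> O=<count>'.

X=4 O=3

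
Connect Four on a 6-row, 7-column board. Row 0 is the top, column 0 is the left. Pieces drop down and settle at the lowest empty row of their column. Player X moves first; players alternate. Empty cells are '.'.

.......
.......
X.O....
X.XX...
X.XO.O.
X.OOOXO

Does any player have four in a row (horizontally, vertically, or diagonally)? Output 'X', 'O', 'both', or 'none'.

X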